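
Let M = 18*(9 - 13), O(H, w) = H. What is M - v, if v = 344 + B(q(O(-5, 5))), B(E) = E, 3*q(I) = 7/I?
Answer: -6233/15 ≈ -415.53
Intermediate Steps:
q(I) = 7/(3*I) (q(I) = (7/I)/3 = 7/(3*I))
M = -72 (M = 18*(-4) = -72)
v = 5153/15 (v = 344 + (7/3)/(-5) = 344 + (7/3)*(-⅕) = 344 - 7/15 = 5153/15 ≈ 343.53)
M - v = -72 - 1*5153/15 = -72 - 5153/15 = -6233/15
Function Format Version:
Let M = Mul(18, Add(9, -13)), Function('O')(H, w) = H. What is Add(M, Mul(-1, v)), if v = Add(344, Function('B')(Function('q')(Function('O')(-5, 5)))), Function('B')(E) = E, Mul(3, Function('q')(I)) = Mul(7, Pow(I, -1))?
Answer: Rational(-6233, 15) ≈ -415.53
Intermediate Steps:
Function('q')(I) = Mul(Rational(7, 3), Pow(I, -1)) (Function('q')(I) = Mul(Rational(1, 3), Mul(7, Pow(I, -1))) = Mul(Rational(7, 3), Pow(I, -1)))
M = -72 (M = Mul(18, -4) = -72)
v = Rational(5153, 15) (v = Add(344, Mul(Rational(7, 3), Pow(-5, -1))) = Add(344, Mul(Rational(7, 3), Rational(-1, 5))) = Add(344, Rational(-7, 15)) = Rational(5153, 15) ≈ 343.53)
Add(M, Mul(-1, v)) = Add(-72, Mul(-1, Rational(5153, 15))) = Add(-72, Rational(-5153, 15)) = Rational(-6233, 15)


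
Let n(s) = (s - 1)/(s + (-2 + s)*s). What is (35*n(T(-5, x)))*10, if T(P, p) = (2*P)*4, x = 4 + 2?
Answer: -35/4 ≈ -8.7500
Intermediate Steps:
x = 6
T(P, p) = 8*P
n(s) = (-1 + s)/(s + s*(-2 + s))
(35*n(T(-5, x)))*10 = (35/((8*(-5))))*10 = (35/(-40))*10 = (35*(-1/40))*10 = -7/8*10 = -35/4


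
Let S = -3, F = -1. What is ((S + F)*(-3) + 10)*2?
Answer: 44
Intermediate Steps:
((S + F)*(-3) + 10)*2 = ((-3 - 1)*(-3) + 10)*2 = (-4*(-3) + 10)*2 = (12 + 10)*2 = 22*2 = 44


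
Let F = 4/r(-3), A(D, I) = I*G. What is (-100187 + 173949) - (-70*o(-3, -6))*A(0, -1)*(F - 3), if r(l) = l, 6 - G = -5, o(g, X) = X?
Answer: 53742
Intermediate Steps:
G = 11 (G = 6 - 1*(-5) = 6 + 5 = 11)
A(D, I) = 11*I (A(D, I) = I*11 = 11*I)
F = -4/3 (F = 4/(-3) = 4*(-1/3) = -4/3 ≈ -1.3333)
(-100187 + 173949) - (-70*o(-3, -6))*A(0, -1)*(F - 3) = (-100187 + 173949) - (-70*(-6))*(11*(-1))*(-4/3 - 3) = 73762 - 420*(-11*(-13/3)) = 73762 - 420*143/3 = 73762 - 1*20020 = 73762 - 20020 = 53742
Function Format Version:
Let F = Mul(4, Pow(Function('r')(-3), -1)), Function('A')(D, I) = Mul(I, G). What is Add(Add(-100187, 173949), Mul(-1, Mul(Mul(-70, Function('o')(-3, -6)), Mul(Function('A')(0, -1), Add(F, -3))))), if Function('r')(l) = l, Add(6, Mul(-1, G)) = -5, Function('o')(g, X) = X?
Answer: 53742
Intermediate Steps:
G = 11 (G = Add(6, Mul(-1, -5)) = Add(6, 5) = 11)
Function('A')(D, I) = Mul(11, I) (Function('A')(D, I) = Mul(I, 11) = Mul(11, I))
F = Rational(-4, 3) (F = Mul(4, Pow(-3, -1)) = Mul(4, Rational(-1, 3)) = Rational(-4, 3) ≈ -1.3333)
Add(Add(-100187, 173949), Mul(-1, Mul(Mul(-70, Function('o')(-3, -6)), Mul(Function('A')(0, -1), Add(F, -3))))) = Add(Add(-100187, 173949), Mul(-1, Mul(Mul(-70, -6), Mul(Mul(11, -1), Add(Rational(-4, 3), -3))))) = Add(73762, Mul(-1, Mul(420, Mul(-11, Rational(-13, 3))))) = Add(73762, Mul(-1, Mul(420, Rational(143, 3)))) = Add(73762, Mul(-1, 20020)) = Add(73762, -20020) = 53742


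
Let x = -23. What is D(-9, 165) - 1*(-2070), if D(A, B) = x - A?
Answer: 2056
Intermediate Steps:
D(A, B) = -23 - A
D(-9, 165) - 1*(-2070) = (-23 - 1*(-9)) - 1*(-2070) = (-23 + 9) + 2070 = -14 + 2070 = 2056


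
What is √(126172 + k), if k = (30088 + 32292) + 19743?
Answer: √208295 ≈ 456.39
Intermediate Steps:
k = 82123 (k = 62380 + 19743 = 82123)
√(126172 + k) = √(126172 + 82123) = √208295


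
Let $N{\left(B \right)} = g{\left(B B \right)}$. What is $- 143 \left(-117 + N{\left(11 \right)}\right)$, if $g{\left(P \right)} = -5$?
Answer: $17446$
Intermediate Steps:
$N{\left(B \right)} = -5$
$- 143 \left(-117 + N{\left(11 \right)}\right) = - 143 \left(-117 - 5\right) = \left(-143\right) \left(-122\right) = 17446$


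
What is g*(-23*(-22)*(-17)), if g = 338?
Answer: -2907476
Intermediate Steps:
g*(-23*(-22)*(-17)) = 338*(-23*(-22)*(-17)) = 338*(506*(-17)) = 338*(-8602) = -2907476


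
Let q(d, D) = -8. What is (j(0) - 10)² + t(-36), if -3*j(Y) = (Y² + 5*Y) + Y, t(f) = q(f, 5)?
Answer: 92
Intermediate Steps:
t(f) = -8
j(Y) = -2*Y - Y²/3 (j(Y) = -((Y² + 5*Y) + Y)/3 = -(Y² + 6*Y)/3 = -2*Y - Y²/3)
(j(0) - 10)² + t(-36) = (-⅓*0*(6 + 0) - 10)² - 8 = (-⅓*0*6 - 10)² - 8 = (0 - 10)² - 8 = (-10)² - 8 = 100 - 8 = 92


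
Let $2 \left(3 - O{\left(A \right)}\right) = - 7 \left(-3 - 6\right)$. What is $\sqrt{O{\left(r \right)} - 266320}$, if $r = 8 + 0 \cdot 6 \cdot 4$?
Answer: $\frac{i \sqrt{1065394}}{2} \approx 516.09 i$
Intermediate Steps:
$r = 8$ ($r = 8 + 0 \cdot 4 = 8 + 0 = 8$)
$O{\left(A \right)} = - \frac{57}{2}$ ($O{\left(A \right)} = 3 - \frac{\left(-7\right) \left(-3 - 6\right)}{2} = 3 - \frac{\left(-7\right) \left(-9\right)}{2} = 3 - \frac{63}{2} = - \frac{57}{2}$)
$\sqrt{O{\left(r \right)} - 266320} = \sqrt{- \frac{57}{2} - 266320} = \sqrt{- \frac{532697}{2}} = \frac{i \sqrt{1065394}}{2}$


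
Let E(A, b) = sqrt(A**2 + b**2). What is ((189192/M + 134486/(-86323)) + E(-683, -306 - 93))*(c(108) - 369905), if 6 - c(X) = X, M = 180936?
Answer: 123362459490215/650789097 - 370007*sqrt(625690) ≈ -2.9249e+8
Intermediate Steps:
c(X) = 6 - X
((189192/M + 134486/(-86323)) + E(-683, -306 - 93))*(c(108) - 369905) = ((189192/180936 + 134486/(-86323)) + sqrt((-683)**2 + (-306 - 93)**2))*((6 - 1*108) - 369905) = ((189192*(1/180936) + 134486*(-1/86323)) + sqrt(466489 + (-399)**2))*((6 - 108) - 369905) = ((7883/7539 - 134486/86323) + sqrt(466489 + 159201))*(-102 - 369905) = (-333405745/650789097 + sqrt(625690))*(-370007) = 123362459490215/650789097 - 370007*sqrt(625690)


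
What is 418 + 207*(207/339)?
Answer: 61517/113 ≈ 544.40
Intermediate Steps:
418 + 207*(207/339) = 418 + 207*(207*(1/339)) = 418 + 207*(69/113) = 418 + 14283/113 = 61517/113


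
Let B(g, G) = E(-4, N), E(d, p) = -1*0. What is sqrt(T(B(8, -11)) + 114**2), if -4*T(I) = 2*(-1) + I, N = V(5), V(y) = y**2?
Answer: sqrt(51986)/2 ≈ 114.00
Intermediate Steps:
N = 25 (N = 5**2 = 25)
E(d, p) = 0
B(g, G) = 0
T(I) = 1/2 - I/4 (T(I) = -(2*(-1) + I)/4 = -(-2 + I)/4 = 1/2 - I/4)
sqrt(T(B(8, -11)) + 114**2) = sqrt((1/2 - 1/4*0) + 114**2) = sqrt((1/2 + 0) + 12996) = sqrt(1/2 + 12996) = sqrt(25993/2) = sqrt(51986)/2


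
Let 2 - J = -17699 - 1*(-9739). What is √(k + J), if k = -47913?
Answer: 3*I*√4439 ≈ 199.88*I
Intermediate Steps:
J = 7962 (J = 2 - (-17699 - 1*(-9739)) = 2 - (-17699 + 9739) = 2 - 1*(-7960) = 2 + 7960 = 7962)
√(k + J) = √(-47913 + 7962) = √(-39951) = 3*I*√4439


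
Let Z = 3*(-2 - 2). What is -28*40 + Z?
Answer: -1132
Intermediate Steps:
Z = -12 (Z = 3*(-4) = -12)
-28*40 + Z = -28*40 - 12 = -1120 - 12 = -1132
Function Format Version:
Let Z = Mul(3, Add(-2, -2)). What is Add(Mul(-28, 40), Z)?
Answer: -1132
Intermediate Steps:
Z = -12 (Z = Mul(3, -4) = -12)
Add(Mul(-28, 40), Z) = Add(Mul(-28, 40), -12) = Add(-1120, -12) = -1132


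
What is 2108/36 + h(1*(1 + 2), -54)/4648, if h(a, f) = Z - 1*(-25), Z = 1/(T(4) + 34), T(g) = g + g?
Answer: 34296097/585648 ≈ 58.561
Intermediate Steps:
T(g) = 2*g
Z = 1/42 (Z = 1/(2*4 + 34) = 1/(8 + 34) = 1/42 ≈ 0.023810)
h(a, f) = 1051/42 (h(a, f) = 1/42 - 1*(-25) = 1/42 + 25 = 1051/42)
2108/36 + h(1*(1 + 2), -54)/4648 = 2108/36 + (1051/42)/4648 = 2108*(1/36) + (1051/42)*(1/4648) = 527/9 + 1051/195216 = 34296097/585648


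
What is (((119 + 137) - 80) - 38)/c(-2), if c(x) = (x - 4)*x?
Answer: 23/2 ≈ 11.500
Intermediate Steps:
c(x) = x*(-4 + x) (c(x) = (-4 + x)*x = x*(-4 + x))
(((119 + 137) - 80) - 38)/c(-2) = (((119 + 137) - 80) - 38)/((-2*(-4 - 2))) = ((256 - 80) - 38)/((-2*(-6))) = (176 - 38)/12 = (1/12)*138 = 23/2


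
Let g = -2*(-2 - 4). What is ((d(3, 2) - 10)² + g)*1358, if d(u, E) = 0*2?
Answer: 152096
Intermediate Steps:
g = 12 (g = -2*(-6) = 12)
d(u, E) = 0
((d(3, 2) - 10)² + g)*1358 = ((0 - 10)² + 12)*1358 = ((-10)² + 12)*1358 = (100 + 12)*1358 = 112*1358 = 152096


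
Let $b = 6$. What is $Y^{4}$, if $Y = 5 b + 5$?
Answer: $1500625$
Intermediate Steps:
$Y = 35$ ($Y = 5 \cdot 6 + 5 = 30 + 5 = 35$)
$Y^{4} = 35^{4} = 1500625$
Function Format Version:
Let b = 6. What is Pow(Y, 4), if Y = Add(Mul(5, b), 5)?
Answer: 1500625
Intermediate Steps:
Y = 35 (Y = Add(Mul(5, 6), 5) = Add(30, 5) = 35)
Pow(Y, 4) = Pow(35, 4) = 1500625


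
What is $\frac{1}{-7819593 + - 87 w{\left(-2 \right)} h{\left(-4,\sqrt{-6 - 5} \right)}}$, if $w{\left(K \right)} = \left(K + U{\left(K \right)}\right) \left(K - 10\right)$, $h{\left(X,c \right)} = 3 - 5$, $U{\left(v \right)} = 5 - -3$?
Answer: $- \frac{1}{7832121} \approx -1.2768 \cdot 10^{-7}$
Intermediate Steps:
$U{\left(v \right)} = 8$ ($U{\left(v \right)} = 5 + 3 = 8$)
$h{\left(X,c \right)} = -2$ ($h{\left(X,c \right)} = 3 - 5 = -2$)
$w{\left(K \right)} = \left(-10 + K\right) \left(8 + K\right)$ ($w{\left(K \right)} = \left(K + 8\right) \left(K - 10\right) = \left(8 + K\right) \left(-10 + K\right) = \left(-10 + K\right) \left(8 + K\right)$)
$\frac{1}{-7819593 + - 87 w{\left(-2 \right)} h{\left(-4,\sqrt{-6 - 5} \right)}} = \frac{1}{-7819593 + - 87 \left(-80 + \left(-2\right)^{2} - -4\right) \left(-2\right)} = \frac{1}{-7819593 + - 87 \left(-80 + 4 + 4\right) \left(-2\right)} = \frac{1}{-7819593 + \left(-87\right) \left(-72\right) \left(-2\right)} = \frac{1}{-7819593 + 6264 \left(-2\right)} = \frac{1}{-7819593 - 12528} = \frac{1}{-7832121} = - \frac{1}{7832121}$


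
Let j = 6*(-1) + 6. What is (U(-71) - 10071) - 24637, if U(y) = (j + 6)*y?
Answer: -35134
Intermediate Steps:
j = 0 (j = -6 + 6 = 0)
U(y) = 6*y (U(y) = (0 + 6)*y = 6*y)
(U(-71) - 10071) - 24637 = (6*(-71) - 10071) - 24637 = (-426 - 10071) - 24637 = -10497 - 24637 = -35134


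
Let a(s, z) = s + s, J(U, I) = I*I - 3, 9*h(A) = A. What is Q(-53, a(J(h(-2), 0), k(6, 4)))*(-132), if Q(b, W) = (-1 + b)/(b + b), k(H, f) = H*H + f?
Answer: -3564/53 ≈ -67.245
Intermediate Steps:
h(A) = A/9
J(U, I) = -3 + I² (J(U, I) = I² - 3 = -3 + I²)
k(H, f) = f + H² (k(H, f) = H² + f = f + H²)
a(s, z) = 2*s
Q(b, W) = (-1 + b)/(2*b) (Q(b, W) = (-1 + b)/((2*b)) = (-1 + b)*(1/(2*b)) = (-1 + b)/(2*b))
Q(-53, a(J(h(-2), 0), k(6, 4)))*(-132) = ((½)*(-1 - 53)/(-53))*(-132) = ((½)*(-1/53)*(-54))*(-132) = (27/53)*(-132) = -3564/53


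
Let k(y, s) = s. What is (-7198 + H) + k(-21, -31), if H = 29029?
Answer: 21800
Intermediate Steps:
(-7198 + H) + k(-21, -31) = (-7198 + 29029) - 31 = 21831 - 31 = 21800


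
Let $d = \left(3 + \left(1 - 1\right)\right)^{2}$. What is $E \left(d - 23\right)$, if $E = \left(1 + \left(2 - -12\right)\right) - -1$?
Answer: $-224$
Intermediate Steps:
$d = 9$ ($d = \left(3 + 0\right)^{2} = 3^{2} = 9$)
$E = 16$ ($E = \left(1 + \left(2 + 12\right)\right) + 1 = \left(1 + 14\right) + 1 = 15 + 1 = 16$)
$E \left(d - 23\right) = 16 \left(9 - 23\right) = 16 \left(-14\right) = -224$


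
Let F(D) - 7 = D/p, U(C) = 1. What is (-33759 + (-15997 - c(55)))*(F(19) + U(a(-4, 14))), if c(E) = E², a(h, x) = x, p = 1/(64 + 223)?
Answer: -288237041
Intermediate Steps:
p = 1/287 ≈ 0.0034843
F(D) = 7 + 287*D (F(D) = 7 + D/(1/287) = 7 + D*287 = 7 + 287*D)
(-33759 + (-15997 - c(55)))*(F(19) + U(a(-4, 14))) = (-33759 + (-15997 - 1*55²))*((7 + 287*19) + 1) = (-33759 + (-15997 - 1*3025))*((7 + 5453) + 1) = (-33759 + (-15997 - 3025))*(5460 + 1) = (-33759 - 19022)*5461 = -52781*5461 = -288237041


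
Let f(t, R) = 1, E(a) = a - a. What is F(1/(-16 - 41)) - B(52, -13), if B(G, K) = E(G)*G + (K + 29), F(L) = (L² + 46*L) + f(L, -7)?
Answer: -51356/3249 ≈ -15.807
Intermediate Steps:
E(a) = 0
F(L) = 1 + L² + 46*L (F(L) = (L² + 46*L) + 1 = 1 + L² + 46*L)
B(G, K) = 29 + K (B(G, K) = 0*G + (K + 29) = 0 + (29 + K) = 29 + K)
F(1/(-16 - 41)) - B(52, -13) = (1 + (1/(-16 - 41))² + 46/(-16 - 41)) - (29 - 13) = (1 + (1/(-57))² + 46/(-57)) - 1*16 = (1 + (-1/57)² + 46*(-1/57)) - 16 = (1 + 1/3249 - 46/57) - 16 = 628/3249 - 16 = -51356/3249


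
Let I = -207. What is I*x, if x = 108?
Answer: -22356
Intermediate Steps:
I*x = -207*108 = -22356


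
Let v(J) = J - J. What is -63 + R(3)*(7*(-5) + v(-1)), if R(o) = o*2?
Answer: -273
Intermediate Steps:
R(o) = 2*o
v(J) = 0
-63 + R(3)*(7*(-5) + v(-1)) = -63 + (2*3)*(7*(-5) + 0) = -63 + 6*(-35 + 0) = -63 + 6*(-35) = -63 - 210 = -273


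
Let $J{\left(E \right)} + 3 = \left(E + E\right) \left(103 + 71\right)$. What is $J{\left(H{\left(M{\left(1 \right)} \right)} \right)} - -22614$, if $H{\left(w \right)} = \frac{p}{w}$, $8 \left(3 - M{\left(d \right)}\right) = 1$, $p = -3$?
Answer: $\frac{511701}{23} \approx 22248.0$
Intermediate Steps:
$M{\left(d \right)} = \frac{23}{8}$ ($M{\left(d \right)} = 3 - \frac{1}{8} = \frac{23}{8}$)
$H{\left(w \right)} = - \frac{3}{w}$
$J{\left(E \right)} = -3 + 348 E$ ($J{\left(E \right)} = -3 + \left(E + E\right) \left(103 + 71\right) = -3 + 2 E 174 = -3 + 348 E$)
$J{\left(H{\left(M{\left(1 \right)} \right)} \right)} - -22614 = \left(-3 + 348 \left(- \frac{3}{\frac{23}{8}}\right)\right) - -22614 = \left(-3 + 348 \left(\left(-3\right) \frac{8}{23}\right)\right) + \left(-2300 + 24914\right) = \left(-3 + 348 \left(- \frac{24}{23}\right)\right) + 22614 = \left(-3 - \frac{8352}{23}\right) + 22614 = - \frac{8421}{23} + 22614 = \frac{511701}{23}$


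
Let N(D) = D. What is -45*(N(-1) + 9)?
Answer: -360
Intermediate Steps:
-45*(N(-1) + 9) = -45*(-1 + 9) = -45*8 = -360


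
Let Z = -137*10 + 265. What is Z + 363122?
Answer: 362017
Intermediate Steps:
Z = -1105 (Z = -1370 + 265 = -1105)
Z + 363122 = -1105 + 363122 = 362017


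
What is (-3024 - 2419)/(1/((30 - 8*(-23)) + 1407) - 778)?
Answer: 8823103/1261137 ≈ 6.9961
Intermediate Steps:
(-3024 - 2419)/(1/((30 - 8*(-23)) + 1407) - 778) = -5443/(1/((30 + 184) + 1407) - 778) = -5443/(1/(214 + 1407) - 778) = -5443/(1/1621 - 778) = -5443/(-1261137/1621) = -5443*(-1621/1261137) = 8823103/1261137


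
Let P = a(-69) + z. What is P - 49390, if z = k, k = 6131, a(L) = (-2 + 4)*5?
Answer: -43249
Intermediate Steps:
a(L) = 10 (a(L) = 2*5 = 10)
z = 6131
P = 6141 (P = 10 + 6131 = 6141)
P - 49390 = 6141 - 49390 = -43249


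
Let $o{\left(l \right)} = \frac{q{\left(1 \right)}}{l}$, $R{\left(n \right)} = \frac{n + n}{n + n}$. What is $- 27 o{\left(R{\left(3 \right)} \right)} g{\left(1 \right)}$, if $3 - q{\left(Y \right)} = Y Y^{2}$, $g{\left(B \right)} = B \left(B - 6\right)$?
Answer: $270$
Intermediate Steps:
$g{\left(B \right)} = B \left(-6 + B\right)$
$q{\left(Y \right)} = 3 - Y^{3}$ ($q{\left(Y \right)} = 3 - Y Y^{2} = 3 - Y^{3}$)
$R{\left(n \right)} = 1$ ($R{\left(n \right)} = \frac{2 n}{2 n} = 2 n \frac{1}{2 n} = 1$)
$o{\left(l \right)} = \frac{2}{l}$ ($o{\left(l \right)} = \frac{3 - 1^{3}}{l} = \frac{3 - 1}{l} = \frac{2}{l}$)
$- 27 o{\left(R{\left(3 \right)} \right)} g{\left(1 \right)} = - 27 \cdot \frac{2}{1} \cdot 1 \left(-6 + 1\right) = - 27 \cdot 2 \cdot 1 \cdot 1 \left(-5\right) = \left(-27\right) 2 \left(-5\right) = \left(-54\right) \left(-5\right) = 270$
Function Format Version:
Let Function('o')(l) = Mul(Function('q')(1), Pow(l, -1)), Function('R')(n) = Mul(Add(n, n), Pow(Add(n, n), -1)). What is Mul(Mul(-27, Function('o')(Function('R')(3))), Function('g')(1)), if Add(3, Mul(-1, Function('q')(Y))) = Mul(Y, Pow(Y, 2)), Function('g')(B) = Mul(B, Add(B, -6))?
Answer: 270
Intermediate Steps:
Function('g')(B) = Mul(B, Add(-6, B))
Function('q')(Y) = Add(3, Mul(-1, Pow(Y, 3))) (Function('q')(Y) = Add(3, Mul(-1, Mul(Y, Pow(Y, 2)))) = Add(3, Mul(-1, Pow(Y, 3))))
Function('R')(n) = 1 (Function('R')(n) = Mul(Mul(2, n), Pow(Mul(2, n), -1)) = Mul(Mul(2, n), Mul(Rational(1, 2), Pow(n, -1))) = 1)
Function('o')(l) = Mul(2, Pow(l, -1)) (Function('o')(l) = Mul(Add(3, Mul(-1, Pow(1, 3))), Pow(l, -1)) = Mul(Add(3, Mul(-1, 1)), Pow(l, -1)) = Mul(Add(3, -1), Pow(l, -1)) = Mul(2, Pow(l, -1)))
Mul(Mul(-27, Function('o')(Function('R')(3))), Function('g')(1)) = Mul(Mul(-27, Mul(2, Pow(1, -1))), Mul(1, Add(-6, 1))) = Mul(Mul(-27, Mul(2, 1)), Mul(1, -5)) = Mul(Mul(-27, 2), -5) = Mul(-54, -5) = 270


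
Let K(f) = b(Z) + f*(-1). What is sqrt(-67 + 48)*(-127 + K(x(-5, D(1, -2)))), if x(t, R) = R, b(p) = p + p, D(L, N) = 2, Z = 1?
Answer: -127*I*sqrt(19) ≈ -553.58*I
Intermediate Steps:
b(p) = 2*p
K(f) = 2 - f (K(f) = 2*1 + f*(-1) = 2 - f)
sqrt(-67 + 48)*(-127 + K(x(-5, D(1, -2)))) = sqrt(-67 + 48)*(-127 + (2 - 1*2)) = sqrt(-19)*(-127 + (2 - 2)) = (I*sqrt(19))*(-127 + 0) = (I*sqrt(19))*(-127) = -127*I*sqrt(19)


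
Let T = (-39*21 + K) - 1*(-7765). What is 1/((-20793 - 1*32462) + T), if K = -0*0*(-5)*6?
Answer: -1/46309 ≈ -2.1594e-5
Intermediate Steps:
K = 0 (K = -0*(-5)*6 = -1*0*6 = 0*6 = 0)
T = 6946 (T = (-39*21 + 0) - 1*(-7765) = (-819 + 0) + 7765 = -819 + 7765 = 6946)
1/((-20793 - 1*32462) + T) = 1/((-20793 - 1*32462) + 6946) = 1/((-20793 - 32462) + 6946) = 1/(-53255 + 6946) = 1/(-46309) = -1/46309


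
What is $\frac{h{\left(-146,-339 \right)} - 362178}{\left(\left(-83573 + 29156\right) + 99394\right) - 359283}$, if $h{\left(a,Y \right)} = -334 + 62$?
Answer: $\frac{181225}{157153} \approx 1.1532$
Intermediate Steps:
$h{\left(a,Y \right)} = -272$
$\frac{h{\left(-146,-339 \right)} - 362178}{\left(\left(-83573 + 29156\right) + 99394\right) - 359283} = \frac{-272 - 362178}{\left(\left(-83573 + 29156\right) + 99394\right) - 359283} = - \frac{362450}{\left(-54417 + 99394\right) - 359283} = - \frac{362450}{44977 - 359283} = - \frac{362450}{-314306} = \left(-362450\right) \left(- \frac{1}{314306}\right) = \frac{181225}{157153}$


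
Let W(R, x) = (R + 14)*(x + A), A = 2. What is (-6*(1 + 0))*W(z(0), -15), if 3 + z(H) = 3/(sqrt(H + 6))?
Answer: 858 + 39*sqrt(6) ≈ 953.53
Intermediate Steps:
z(H) = -3 + 3/sqrt(6 + H) (z(H) = -3 + 3/(sqrt(H + 6)) = -3 + 3/(sqrt(6 + H)) = -3 + 3/sqrt(6 + H))
W(R, x) = (2 + x)*(14 + R) (W(R, x) = (R + 14)*(x + 2) = (14 + R)*(2 + x) = (2 + x)*(14 + R))
(-6*(1 + 0))*W(z(0), -15) = (-6*(1 + 0))*(28 + 2*(-3 + 3/sqrt(6 + 0)) + 14*(-15) + (-3 + 3/sqrt(6 + 0))*(-15)) = (-6*1)*(28 + 2*(-3 + 3/sqrt(6)) - 210 + (-3 + 3/sqrt(6))*(-15)) = -6*(28 + 2*(-3 + 3*(sqrt(6)/6)) - 210 + (-3 + 3*(sqrt(6)/6))*(-15)) = -6*(28 + 2*(-3 + sqrt(6)/2) - 210 + (-3 + sqrt(6)/2)*(-15)) = -6*(28 + (-6 + sqrt(6)) - 210 + (45 - 15*sqrt(6)/2)) = -6*(-143 - 13*sqrt(6)/2) = 858 + 39*sqrt(6)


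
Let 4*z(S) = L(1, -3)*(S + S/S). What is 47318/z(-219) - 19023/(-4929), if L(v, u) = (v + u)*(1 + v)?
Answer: 39562906/179087 ≈ 220.91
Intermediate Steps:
L(v, u) = (1 + v)*(u + v) (L(v, u) = (u + v)*(1 + v) = (1 + v)*(u + v))
z(S) = -1 - S (z(S) = ((-3 + 1 + 1**2 - 3*1)*(S + S/S))/4 = ((-3 + 1 + 1 - 3)*(S + 1))/4 = (-4*(1 + S))/4 = (-4 - 4*S)/4 = -1 - S)
47318/z(-219) - 19023/(-4929) = 47318/(-1 - 1*(-219)) - 19023/(-4929) = 47318/(-1 + 219) - 19023*(-1/4929) = 47318/218 + 6341/1643 = 47318*(1/218) + 6341/1643 = 23659/109 + 6341/1643 = 39562906/179087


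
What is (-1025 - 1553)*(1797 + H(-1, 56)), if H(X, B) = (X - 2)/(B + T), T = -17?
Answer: -60222080/13 ≈ -4.6325e+6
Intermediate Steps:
H(X, B) = (-2 + X)/(-17 + B) (H(X, B) = (X - 2)/(B - 17) = (-2 + X)/(-17 + B))
(-1025 - 1553)*(1797 + H(-1, 56)) = (-1025 - 1553)*(1797 + (-2 - 1)/(-17 + 56)) = -2578*(1797 - 3/39) = -2578*(1797 + (1/39)*(-3)) = -2578*(1797 - 1/13) = -2578*23360/13 = -60222080/13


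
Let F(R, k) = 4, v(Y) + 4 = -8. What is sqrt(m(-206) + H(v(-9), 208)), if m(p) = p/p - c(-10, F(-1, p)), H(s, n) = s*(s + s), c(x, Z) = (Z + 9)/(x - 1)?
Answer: 2*sqrt(8778)/11 ≈ 17.035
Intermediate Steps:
v(Y) = -12 (v(Y) = -4 - 8 = -12)
c(x, Z) = (9 + Z)/(-1 + x)
H(s, n) = 2*s**2 (H(s, n) = s*(2*s) = 2*s**2)
m(p) = 24/11 (m(p) = p/p - (9 + 4)/(-1 - 10) = 1 - 13/(-11) = 1 - (-1)*13/11 = 1 - 1*(-13/11) = 1 + 13/11 = 24/11)
sqrt(m(-206) + H(v(-9), 208)) = sqrt(24/11 + 2*(-12)**2) = sqrt(24/11 + 2*144) = sqrt(24/11 + 288) = sqrt(3192/11) = 2*sqrt(8778)/11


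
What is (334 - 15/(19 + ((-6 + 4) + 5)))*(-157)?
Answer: -1151281/22 ≈ -52331.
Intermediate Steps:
(334 - 15/(19 + ((-6 + 4) + 5)))*(-157) = (334 - 15/(19 + (-2 + 5)))*(-157) = (334 - 15/(19 + 3))*(-157) = (334 - 15/22)*(-157) = (7333/22)*(-157) = -1151281/22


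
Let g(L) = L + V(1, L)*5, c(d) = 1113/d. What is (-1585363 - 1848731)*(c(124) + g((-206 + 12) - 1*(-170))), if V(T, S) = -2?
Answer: 5327996841/62 ≈ 8.5935e+7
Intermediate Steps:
g(L) = -10 + L (g(L) = L - 2*5 = L - 10 = -10 + L)
(-1585363 - 1848731)*(c(124) + g((-206 + 12) - 1*(-170))) = (-1585363 - 1848731)*(1113/124 + (-10 + ((-206 + 12) - 1*(-170)))) = -3434094*(1113*(1/124) + (-10 + (-194 + 170))) = -3434094*(1113/124 + (-10 - 24)) = -3434094*(1113/124 - 34) = -3434094*(-3103/124) = 5327996841/62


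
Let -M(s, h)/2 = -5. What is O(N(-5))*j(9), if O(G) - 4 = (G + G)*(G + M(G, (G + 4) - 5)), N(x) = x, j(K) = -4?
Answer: 184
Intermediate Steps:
M(s, h) = 10 (M(s, h) = -2*(-5) = 10)
O(G) = 4 + 2*G*(10 + G) (O(G) = 4 + (G + G)*(G + 10) = 4 + (2*G)*(10 + G) = 4 + 2*G*(10 + G))
O(N(-5))*j(9) = (4 + 2*(-5)² + 20*(-5))*(-4) = (4 + 2*25 - 100)*(-4) = (4 + 50 - 100)*(-4) = -46*(-4) = 184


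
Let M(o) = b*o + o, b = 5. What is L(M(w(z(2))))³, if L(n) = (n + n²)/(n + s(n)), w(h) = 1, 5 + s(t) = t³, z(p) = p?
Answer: 216/29791 ≈ 0.0072505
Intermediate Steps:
s(t) = -5 + t³
M(o) = 6*o (M(o) = 5*o + o = 6*o)
L(n) = (n + n²)/(-5 + n + n³) (L(n) = (n + n²)/(n + (-5 + n³)) = (n + n²)/(-5 + n + n³))
L(M(w(z(2))))³ = ((6*1)*(1 + 6*1)/(-5 + 6*1 + (6*1)³))³ = (6*(1 + 6)/(-5 + 6 + 6³))³ = (6*7/(-5 + 6 + 216))³ = (6*7/217)³ = (6*(1/217)*7)³ = (6/31)³ = 216/29791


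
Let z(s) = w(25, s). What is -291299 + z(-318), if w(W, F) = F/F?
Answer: -291298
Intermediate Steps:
w(W, F) = 1
z(s) = 1
-291299 + z(-318) = -291299 + 1 = -291298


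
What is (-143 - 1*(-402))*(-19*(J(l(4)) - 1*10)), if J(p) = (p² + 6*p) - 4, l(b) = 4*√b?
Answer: -482258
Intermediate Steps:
J(p) = -4 + p² + 6*p
(-143 - 1*(-402))*(-19*(J(l(4)) - 1*10)) = (-143 - 1*(-402))*(-19*((-4 + (4*√4)² + 6*(4*√4)) - 1*10)) = (-143 + 402)*(-19*((-4 + (4*2)² + 6*(4*2)) - 10)) = 259*(-19*((-4 + 8² + 6*8) - 10)) = 259*(-19*((-4 + 64 + 48) - 10)) = 259*(-19*(108 - 10)) = 259*(-19*98) = 259*(-1862) = -482258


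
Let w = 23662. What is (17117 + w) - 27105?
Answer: 13674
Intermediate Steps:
(17117 + w) - 27105 = (17117 + 23662) - 27105 = 40779 - 27105 = 13674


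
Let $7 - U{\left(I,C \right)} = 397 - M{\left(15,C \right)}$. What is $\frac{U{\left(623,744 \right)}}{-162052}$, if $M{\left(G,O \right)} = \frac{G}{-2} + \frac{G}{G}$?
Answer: $\frac{793}{324104} \approx 0.0024467$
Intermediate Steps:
$M{\left(G,O \right)} = 1 - \frac{G}{2}$ ($M{\left(G,O \right)} = G \left(- \frac{1}{2}\right) + 1 = - \frac{G}{2} + 1 = 1 - \frac{G}{2}$)
$U{\left(I,C \right)} = - \frac{793}{2}$ ($U{\left(I,C \right)} = 7 - \left(397 - \left(1 - \frac{15}{2}\right)\right) = 7 - \left(397 - - \frac{13}{2}\right) = 7 - \left(397 + \frac{13}{2}\right) = 7 - \frac{807}{2} = - \frac{793}{2}$)
$\frac{U{\left(623,744 \right)}}{-162052} = - \frac{793}{2 \left(-162052\right)} = \left(- \frac{793}{2}\right) \left(- \frac{1}{162052}\right) = \frac{793}{324104}$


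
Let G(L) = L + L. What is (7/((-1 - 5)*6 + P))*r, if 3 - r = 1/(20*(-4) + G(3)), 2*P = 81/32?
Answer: -49952/82251 ≈ -0.60731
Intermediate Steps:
G(L) = 2*L
P = 81/64 (P = (81/32)/2 = (81*(1/32))/2 = (1/2)*(81/32) = 81/64 ≈ 1.2656)
r = 223/74 (r = 3 - 1/(20*(-4) + 2*3) = 3 - 1/(-80 + 6) = 3 - 1/(-74) = 3 - 1*(-1/74) = 3 + 1/74 = 223/74 ≈ 3.0135)
(7/((-1 - 5)*6 + P))*r = (7/((-1 - 5)*6 + 81/64))*(223/74) = (7/(-6*6 + 81/64))*(223/74) = (7/(-36 + 81/64))*(223/74) = (7/(-2223/64))*(223/74) = (7*(-64/2223))*(223/74) = -448/2223*223/74 = -49952/82251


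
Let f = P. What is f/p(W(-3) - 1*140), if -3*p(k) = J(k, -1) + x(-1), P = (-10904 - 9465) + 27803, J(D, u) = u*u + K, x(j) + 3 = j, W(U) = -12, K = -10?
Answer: 22302/13 ≈ 1715.5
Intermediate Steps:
x(j) = -3 + j
J(D, u) = -10 + u² (J(D, u) = u*u - 10 = u² - 10 = -10 + u²)
P = 7434 (P = -20369 + 27803 = 7434)
f = 7434
p(k) = 13/3 (p(k) = -((-10 + (-1)²) + (-3 - 1))/3 = -((-10 + 1) - 4)/3 = -(-9 - 4)/3 = -⅓*(-13) = 13/3)
f/p(W(-3) - 1*140) = 7434/(13/3) = 7434*(3/13) = 22302/13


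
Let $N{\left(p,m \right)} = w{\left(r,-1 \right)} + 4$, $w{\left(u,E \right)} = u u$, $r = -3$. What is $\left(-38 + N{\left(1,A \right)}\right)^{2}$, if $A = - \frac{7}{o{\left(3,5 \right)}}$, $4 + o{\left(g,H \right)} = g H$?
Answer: $625$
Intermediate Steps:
$o{\left(g,H \right)} = -4 + H g$ ($o{\left(g,H \right)} = -4 + g H = -4 + H g$)
$A = - \frac{7}{11}$ ($A = - \frac{7}{-4 + 5 \cdot 3} = - \frac{7}{-4 + 15} = - \frac{7}{11} \approx -0.63636$)
$w{\left(u,E \right)} = u^{2}$
$N{\left(p,m \right)} = 13$ ($N{\left(p,m \right)} = \left(-3\right)^{2} + 4 = 9 + 4 = 13$)
$\left(-38 + N{\left(1,A \right)}\right)^{2} = \left(-38 + 13\right)^{2} = \left(-25\right)^{2} = 625$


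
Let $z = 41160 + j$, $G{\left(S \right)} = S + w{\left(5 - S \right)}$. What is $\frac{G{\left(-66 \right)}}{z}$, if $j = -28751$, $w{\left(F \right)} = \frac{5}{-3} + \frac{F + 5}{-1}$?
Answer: $- \frac{431}{37227} \approx -0.011578$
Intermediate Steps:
$w{\left(F \right)} = - \frac{20}{3} - F$ ($w{\left(F \right)} = 5 \left(- \frac{1}{3}\right) + \left(5 + F\right) \left(-1\right) = - \frac{5}{3} - \left(5 + F\right) = - \frac{20}{3} - F$)
$G{\left(S \right)} = - \frac{35}{3} + 2 S$ ($G{\left(S \right)} = S - \left(\frac{35}{3} - S\right) = S + \left(- \frac{20}{3} + \left(-5 + S\right)\right) = S + \left(- \frac{35}{3} + S\right) = - \frac{35}{3} + 2 S$)
$z = 12409$ ($z = 41160 - 28751 = 12409$)
$\frac{G{\left(-66 \right)}}{z} = \frac{- \frac{35}{3} + 2 \left(-66\right)}{12409} = \left(- \frac{35}{3} - 132\right) \frac{1}{12409} = \left(- \frac{431}{3}\right) \frac{1}{12409} = - \frac{431}{37227}$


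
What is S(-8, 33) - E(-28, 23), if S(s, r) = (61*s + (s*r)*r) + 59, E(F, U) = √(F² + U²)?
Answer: -9141 - √1313 ≈ -9177.2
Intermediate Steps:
S(s, r) = 59 + 61*s + s*r² (S(s, r) = (61*s + (r*s)*r) + 59 = (61*s + s*r²) + 59 = 59 + 61*s + s*r²)
S(-8, 33) - E(-28, 23) = (59 + 61*(-8) - 8*33²) - √((-28)² + 23²) = (59 - 488 - 8*1089) - √(784 + 529) = (59 - 488 - 8712) - √1313 = -9141 - √1313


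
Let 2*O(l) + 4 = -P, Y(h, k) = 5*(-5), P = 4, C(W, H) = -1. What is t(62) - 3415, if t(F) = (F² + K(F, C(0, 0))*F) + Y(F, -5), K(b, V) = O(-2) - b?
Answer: -3688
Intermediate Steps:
Y(h, k) = -25
O(l) = -4 (O(l) = -2 + (-1*4)/2 = -2 + (½)*(-4) = -2 - 2 = -4)
K(b, V) = -4 - b
t(F) = -25 + F² + F*(-4 - F) (t(F) = (F² + (-4 - F)*F) - 25 = (F² + F*(-4 - F)) - 25 = -25 + F² + F*(-4 - F))
t(62) - 3415 = (-25 - 4*62) - 3415 = (-25 - 248) - 3415 = -273 - 3415 = -3688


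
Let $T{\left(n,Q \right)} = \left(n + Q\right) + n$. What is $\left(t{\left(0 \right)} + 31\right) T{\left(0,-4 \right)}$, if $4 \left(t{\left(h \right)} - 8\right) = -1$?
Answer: $-155$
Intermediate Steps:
$t{\left(h \right)} = \frac{31}{4}$ ($t{\left(h \right)} = 8 + \frac{1}{4} \left(-1\right) = 8 - \frac{1}{4} = \frac{31}{4}$)
$T{\left(n,Q \right)} = Q + 2 n$ ($T{\left(n,Q \right)} = \left(Q + n\right) + n = Q + 2 n$)
$\left(t{\left(0 \right)} + 31\right) T{\left(0,-4 \right)} = \left(\frac{31}{4} + 31\right) \left(-4 + 2 \cdot 0\right) = \frac{155 \left(-4 + 0\right)}{4} = \frac{155}{4} \left(-4\right) = -155$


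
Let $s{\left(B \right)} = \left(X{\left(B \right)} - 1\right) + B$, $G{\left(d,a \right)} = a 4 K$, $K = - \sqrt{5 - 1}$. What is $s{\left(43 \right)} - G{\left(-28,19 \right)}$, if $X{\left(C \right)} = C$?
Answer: $237$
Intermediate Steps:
$K = -2$ ($K = - \sqrt{4} = \left(-1\right) 2 = -2$)
$G{\left(d,a \right)} = - 8 a$ ($G{\left(d,a \right)} = a 4 \left(-2\right) = 4 a \left(-2\right) = - 8 a$)
$s{\left(B \right)} = -1 + 2 B$ ($s{\left(B \right)} = \left(B - 1\right) + B = \left(-1 + B\right) + B = -1 + 2 B$)
$s{\left(43 \right)} - G{\left(-28,19 \right)} = \left(-1 + 2 \cdot 43\right) - \left(-8\right) 19 = \left(-1 + 86\right) - -152 = 85 + 152 = 237$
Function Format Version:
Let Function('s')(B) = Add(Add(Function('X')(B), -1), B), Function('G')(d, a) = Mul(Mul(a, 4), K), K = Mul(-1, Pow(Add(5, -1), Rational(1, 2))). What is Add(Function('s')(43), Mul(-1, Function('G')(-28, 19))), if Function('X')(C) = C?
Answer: 237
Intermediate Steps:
K = -2 (K = Mul(-1, Pow(4, Rational(1, 2))) = Mul(-1, 2) = -2)
Function('G')(d, a) = Mul(-8, a) (Function('G')(d, a) = Mul(Mul(a, 4), -2) = Mul(Mul(4, a), -2) = Mul(-8, a))
Function('s')(B) = Add(-1, Mul(2, B)) (Function('s')(B) = Add(Add(B, -1), B) = Add(Add(-1, B), B) = Add(-1, Mul(2, B)))
Add(Function('s')(43), Mul(-1, Function('G')(-28, 19))) = Add(Add(-1, Mul(2, 43)), Mul(-1, Mul(-8, 19))) = Add(Add(-1, 86), Mul(-1, -152)) = Add(85, 152) = 237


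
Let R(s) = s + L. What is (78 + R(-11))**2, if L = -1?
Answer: 4356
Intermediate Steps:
R(s) = -1 + s (R(s) = s - 1 = -1 + s)
(78 + R(-11))**2 = (78 + (-1 - 11))**2 = (78 - 12)**2 = 66**2 = 4356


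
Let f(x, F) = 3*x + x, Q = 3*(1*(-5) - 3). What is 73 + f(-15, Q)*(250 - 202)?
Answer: -2807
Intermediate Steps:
Q = -24 (Q = 3*(-5 - 3) = 3*(-8) = -24)
f(x, F) = 4*x
73 + f(-15, Q)*(250 - 202) = 73 + (4*(-15))*(250 - 202) = 73 - 60*48 = 73 - 2880 = -2807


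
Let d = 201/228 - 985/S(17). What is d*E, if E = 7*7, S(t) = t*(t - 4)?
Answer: -2942597/16796 ≈ -175.20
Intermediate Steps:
S(t) = t*(-4 + t)
E = 49
d = -60053/16796 (d = 201/228 - 985*1/(17*(-4 + 17)) = 201*(1/228) - 985/(17*13) = 67/76 - 985/221 = -60053/16796 ≈ -3.5754)
d*E = -60053/16796*49 = -2942597/16796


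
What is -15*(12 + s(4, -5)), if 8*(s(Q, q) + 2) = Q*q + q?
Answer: -825/8 ≈ -103.13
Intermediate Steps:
s(Q, q) = -2 + q/8 + Q*q/8 (s(Q, q) = -2 + (Q*q + q)/8 = -2 + (q + Q*q)/8 = -2 + (q/8 + Q*q/8) = -2 + q/8 + Q*q/8)
-15*(12 + s(4, -5)) = -15*(12 + (-2 + (⅛)*(-5) + (⅛)*4*(-5))) = -15*(12 + (-2 - 5/8 - 5/2)) = -15*(12 - 41/8) = -15*55/8 = -825/8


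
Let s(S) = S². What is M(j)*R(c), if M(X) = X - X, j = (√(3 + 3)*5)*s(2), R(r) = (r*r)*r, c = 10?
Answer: 0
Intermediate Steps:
R(r) = r³ (R(r) = r²*r = r³)
j = 20*√6 (j = (√(3 + 3)*5)*2² = (√6*5)*4 = (5*√6)*4 = 20*√6 ≈ 48.990)
M(X) = 0
M(j)*R(c) = 0*10³ = 0*1000 = 0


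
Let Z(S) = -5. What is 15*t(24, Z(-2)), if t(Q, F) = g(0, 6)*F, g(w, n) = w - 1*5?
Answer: 375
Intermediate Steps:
g(w, n) = -5 + w (g(w, n) = w - 5 = -5 + w)
t(Q, F) = -5*F (t(Q, F) = (-5 + 0)*F = -5*F)
15*t(24, Z(-2)) = 15*(-5*(-5)) = 15*25 = 375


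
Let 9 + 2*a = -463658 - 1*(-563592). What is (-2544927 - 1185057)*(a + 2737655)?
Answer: -10397768673120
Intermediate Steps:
a = 99925/2 (a = -9/2 + (-463658 - 1*(-563592))/2 = -9/2 + (-463658 + 563592)/2 = -9/2 + (½)*99934 = -9/2 + 49967 = 99925/2 ≈ 49963.)
(-2544927 - 1185057)*(a + 2737655) = (-2544927 - 1185057)*(99925/2 + 2737655) = -3729984*5575235/2 = -10397768673120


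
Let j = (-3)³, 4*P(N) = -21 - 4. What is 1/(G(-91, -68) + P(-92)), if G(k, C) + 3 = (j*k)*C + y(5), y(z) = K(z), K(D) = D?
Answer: -4/668321 ≈ -5.9851e-6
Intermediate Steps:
P(N) = -25/4 (P(N) = (-21 - 4)/4 = (¼)*(-25) = -25/4)
y(z) = z
j = -27
G(k, C) = 2 - 27*C*k (G(k, C) = -3 + ((-27*k)*C + 5) = -3 + (-27*C*k + 5) = -3 + (5 - 27*C*k) = 2 - 27*C*k)
1/(G(-91, -68) + P(-92)) = 1/((2 - 27*(-68)*(-91)) - 25/4) = 1/((2 - 167076) - 25/4) = 1/(-167074 - 25/4) = 1/(-668321/4) = -4/668321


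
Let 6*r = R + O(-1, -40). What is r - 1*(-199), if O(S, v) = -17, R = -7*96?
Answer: 505/6 ≈ 84.167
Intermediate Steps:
R = -672
r = -689/6 (r = (-672 - 17)/6 = (⅙)*(-689) = -689/6 ≈ -114.83)
r - 1*(-199) = -689/6 - 1*(-199) = -689/6 + 199 = 505/6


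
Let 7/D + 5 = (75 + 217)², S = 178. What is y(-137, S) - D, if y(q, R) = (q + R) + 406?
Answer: 38110766/85259 ≈ 447.00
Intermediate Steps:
y(q, R) = 406 + R + q (y(q, R) = (R + q) + 406 = 406 + R + q)
D = 7/85259 (D = 7/(-5 + (75 + 217)²) = 7/(-5 + 292²) = 7/(-5 + 85264) = 7/85259 ≈ 8.2103e-5)
y(-137, S) - D = (406 + 178 - 137) - 1*7/85259 = 447 - 7/85259 = 38110766/85259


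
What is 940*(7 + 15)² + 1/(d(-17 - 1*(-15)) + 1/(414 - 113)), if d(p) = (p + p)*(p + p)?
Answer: 2191542621/4817 ≈ 4.5496e+5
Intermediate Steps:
d(p) = 4*p² (d(p) = (2*p)*(2*p) = 4*p²)
940*(7 + 15)² + 1/(d(-17 - 1*(-15)) + 1/(414 - 113)) = 940*(7 + 15)² + 1/(4*(-17 - 1*(-15))² + 1/(414 - 113)) = 940*22² + 1/(4*(-17 + 15)² + 1/301) = 940*484 + 1/(4*(-2)² + 1/301) = 454960 + 1/(4*4 + 1/301) = 454960 + 1/(16 + 1/301) = 454960 + 1/(4817/301) = 454960 + 301/4817 = 2191542621/4817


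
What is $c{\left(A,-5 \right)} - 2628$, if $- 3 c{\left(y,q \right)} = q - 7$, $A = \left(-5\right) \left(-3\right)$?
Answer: $-2624$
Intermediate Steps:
$A = 15$
$c{\left(y,q \right)} = \frac{7}{3} - \frac{q}{3}$ ($c{\left(y,q \right)} = - \frac{q - 7}{3} = - \frac{-7 + q}{3} = \frac{7}{3} - \frac{q}{3}$)
$c{\left(A,-5 \right)} - 2628 = \left(\frac{7}{3} - - \frac{5}{3}\right) - 2628 = \left(\frac{7}{3} + \frac{5}{3}\right) - 2628 = 4 - 2628 = -2624$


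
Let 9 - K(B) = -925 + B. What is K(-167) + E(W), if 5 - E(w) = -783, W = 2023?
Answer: 1889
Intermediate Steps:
K(B) = 934 - B (K(B) = 9 - (-925 + B) = 9 + (925 - B) = 934 - B)
E(w) = 788 (E(w) = 5 - 1*(-783) = 5 + 783 = 788)
K(-167) + E(W) = (934 - 1*(-167)) + 788 = (934 + 167) + 788 = 1101 + 788 = 1889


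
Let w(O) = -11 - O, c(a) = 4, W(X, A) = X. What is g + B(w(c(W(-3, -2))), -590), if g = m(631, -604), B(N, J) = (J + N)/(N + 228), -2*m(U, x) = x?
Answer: 63721/213 ≈ 299.16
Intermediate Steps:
m(U, x) = -x/2
B(N, J) = (J + N)/(228 + N)
g = 302 (g = -1/2*(-604) = 302)
g + B(w(c(W(-3, -2))), -590) = 302 + (-590 + (-11 - 1*4))/(228 + (-11 - 1*4)) = 302 + (-590 + (-11 - 4))/(228 + (-11 - 4)) = 302 + (-590 - 15)/(228 - 15) = 302 - 605/213 = 63721/213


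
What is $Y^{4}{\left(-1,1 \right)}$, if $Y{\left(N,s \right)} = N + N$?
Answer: $16$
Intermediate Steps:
$Y{\left(N,s \right)} = 2 N$
$Y^{4}{\left(-1,1 \right)} = \left(2 \left(-1\right)\right)^{4} = \left(-2\right)^{4} = 16$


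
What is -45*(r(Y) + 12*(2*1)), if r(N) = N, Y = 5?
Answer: -1305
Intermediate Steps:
-45*(r(Y) + 12*(2*1)) = -45*(5 + 12*(2*1)) = -45*(5 + 12*2) = -45*(5 + 24) = -45*29 = -1305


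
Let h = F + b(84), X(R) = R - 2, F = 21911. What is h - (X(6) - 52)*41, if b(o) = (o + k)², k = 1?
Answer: 31104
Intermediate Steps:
b(o) = (1 + o)² (b(o) = (o + 1)² = (1 + o)²)
X(R) = -2 + R
h = 29136 (h = 21911 + (1 + 84)² = 21911 + 85² = 21911 + 7225 = 29136)
h - (X(6) - 52)*41 = 29136 - ((-2 + 6) - 52)*41 = 29136 - (4 - 52)*41 = 29136 - (-48)*41 = 29136 - 1*(-1968) = 29136 + 1968 = 31104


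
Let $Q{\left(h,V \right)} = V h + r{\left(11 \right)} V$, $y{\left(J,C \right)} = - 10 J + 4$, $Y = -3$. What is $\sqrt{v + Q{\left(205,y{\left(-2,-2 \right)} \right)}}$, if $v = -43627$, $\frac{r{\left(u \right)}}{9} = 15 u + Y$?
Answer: $i \sqrt{3715} \approx 60.951 i$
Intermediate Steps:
$r{\left(u \right)} = -27 + 135 u$ ($r{\left(u \right)} = 9 \left(15 u - 3\right) = 9 \left(-3 + 15 u\right) = -27 + 135 u$)
$y{\left(J,C \right)} = 4 - 10 J$
$Q{\left(h,V \right)} = 1458 V + V h$ ($Q{\left(h,V \right)} = V h + \left(-27 + 135 \cdot 11\right) V = V h + \left(-27 + 1485\right) V = V h + 1458 V = 1458 V + V h$)
$\sqrt{v + Q{\left(205,y{\left(-2,-2 \right)} \right)}} = \sqrt{-43627 + \left(4 - -20\right) \left(1458 + 205\right)} = \sqrt{-43627 + \left(4 + 20\right) 1663} = \sqrt{-43627 + 24 \cdot 1663} = \sqrt{-43627 + 39912} = \sqrt{-3715} = i \sqrt{3715}$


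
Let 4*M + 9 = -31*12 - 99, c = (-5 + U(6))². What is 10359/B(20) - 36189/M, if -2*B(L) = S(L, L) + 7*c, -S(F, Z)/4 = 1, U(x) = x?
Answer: -264177/40 ≈ -6604.4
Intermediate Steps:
S(F, Z) = -4 (S(F, Z) = -4*1 = -4)
c = 1 (c = (-5 + 6)² = 1² = 1)
M = -120 (M = -9/4 + (-31*12 - 99)/4 = -9/4 + (-372 - 99)/4 = -9/4 + (¼)*(-471) = -9/4 - 471/4 = -120)
B(L) = -3/2 (B(L) = -(-4 + 7*1)/2 = -(-4 + 7)/2 = -½*3 = -3/2)
10359/B(20) - 36189/M = 10359/(-3/2) - 36189/(-120) = 10359*(-⅔) - 36189*(-1/120) = -6906 + 12063/40 = -264177/40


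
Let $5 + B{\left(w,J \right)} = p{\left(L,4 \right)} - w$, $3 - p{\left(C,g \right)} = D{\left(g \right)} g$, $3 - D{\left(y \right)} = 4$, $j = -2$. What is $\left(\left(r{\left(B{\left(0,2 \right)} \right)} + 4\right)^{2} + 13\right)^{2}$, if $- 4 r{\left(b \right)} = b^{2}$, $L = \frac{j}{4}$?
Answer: $484$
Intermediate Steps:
$L = - \frac{1}{2}$ ($L = - \frac{2}{4} = \left(-2\right) \frac{1}{4} = - \frac{1}{2} \approx -0.5$)
$D{\left(y \right)} = -1$ ($D{\left(y \right)} = 3 - 4 = -1$)
$p{\left(C,g \right)} = 3 + g$ ($p{\left(C,g \right)} = 3 - - g = 3 + g$)
$B{\left(w,J \right)} = 2 - w$ ($B{\left(w,J \right)} = -5 - \left(-7 + w\right) = 2 - w$)
$r{\left(b \right)} = - \frac{b^{2}}{4}$
$\left(\left(r{\left(B{\left(0,2 \right)} \right)} + 4\right)^{2} + 13\right)^{2} = \left(\left(- \frac{\left(2 - 0\right)^{2}}{4} + 4\right)^{2} + 13\right)^{2} = \left(\left(- \frac{\left(2 + 0\right)^{2}}{4} + 4\right)^{2} + 13\right)^{2} = \left(\left(- \frac{2^{2}}{4} + 4\right)^{2} + 13\right)^{2} = \left(\left(\left(- \frac{1}{4}\right) 4 + 4\right)^{2} + 13\right)^{2} = \left(\left(-1 + 4\right)^{2} + 13\right)^{2} = \left(3^{2} + 13\right)^{2} = \left(9 + 13\right)^{2} = 22^{2} = 484$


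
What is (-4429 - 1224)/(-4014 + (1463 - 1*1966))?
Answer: 5653/4517 ≈ 1.2515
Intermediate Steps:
(-4429 - 1224)/(-4014 + (1463 - 1*1966)) = -5653/(-4014 + (1463 - 1966)) = -5653/(-4014 - 503) = -5653/(-4517) = -5653*(-1/4517) = 5653/4517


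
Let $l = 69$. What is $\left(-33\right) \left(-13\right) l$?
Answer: $29601$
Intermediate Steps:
$\left(-33\right) \left(-13\right) l = \left(-33\right) \left(-13\right) 69 = 429 \cdot 69 = 29601$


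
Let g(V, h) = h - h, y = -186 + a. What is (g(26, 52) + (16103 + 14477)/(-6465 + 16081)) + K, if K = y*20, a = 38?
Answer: -7108195/2404 ≈ -2956.8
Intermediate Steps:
y = -148 (y = -186 + 38 = -148)
g(V, h) = 0
K = -2960 (K = -148*20 = -2960)
(g(26, 52) + (16103 + 14477)/(-6465 + 16081)) + K = (0 + (16103 + 14477)/(-6465 + 16081)) - 2960 = (0 + 30580/9616) - 2960 = (0 + 30580*(1/9616)) - 2960 = (0 + 7645/2404) - 2960 = 7645/2404 - 2960 = -7108195/2404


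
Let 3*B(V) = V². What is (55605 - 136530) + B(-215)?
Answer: -196550/3 ≈ -65517.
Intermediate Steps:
B(V) = V²/3
(55605 - 136530) + B(-215) = (55605 - 136530) + (⅓)*(-215)² = -80925 + (⅓)*46225 = -80925 + 46225/3 = -196550/3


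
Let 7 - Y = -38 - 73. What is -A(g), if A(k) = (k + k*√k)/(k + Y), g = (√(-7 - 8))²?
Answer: 15/103 + 15*I*√15/103 ≈ 0.14563 + 0.56403*I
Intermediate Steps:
Y = 118 (Y = 7 - (-38 - 73) = 7 - 1*(-111) = 7 + 111 = 118)
g = -15 (g = (√(-15))² = (I*√15)² = -15)
A(k) = (k + k^(3/2))/(118 + k) (A(k) = (k + k*√k)/(k + 118) = (k + k^(3/2))/(118 + k))
-A(g) = -(-15 + (-15)^(3/2))/(118 - 15) = -(-15 - 15*I*√15)/103 = -(-15/103 - 15*I*√15/103) = 15/103 + 15*I*√15/103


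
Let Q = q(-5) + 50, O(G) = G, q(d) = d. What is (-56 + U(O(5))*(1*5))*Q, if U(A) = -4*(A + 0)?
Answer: -7020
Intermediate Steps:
U(A) = -4*A
Q = 45 (Q = -5 + 50 = 45)
(-56 + U(O(5))*(1*5))*Q = (-56 + (-4*5)*(1*5))*45 = (-56 - 20*5)*45 = (-56 - 100)*45 = -156*45 = -7020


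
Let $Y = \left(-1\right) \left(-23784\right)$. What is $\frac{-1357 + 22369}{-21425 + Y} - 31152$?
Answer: $- \frac{73466556}{2359} \approx -31143.0$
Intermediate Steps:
$Y = 23784$
$\frac{-1357 + 22369}{-21425 + Y} - 31152 = \frac{-1357 + 22369}{-21425 + 23784} - 31152 = \frac{21012}{2359} - 31152 = - \frac{73466556}{2359}$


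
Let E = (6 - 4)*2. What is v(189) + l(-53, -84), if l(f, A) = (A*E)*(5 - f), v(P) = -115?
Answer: -19603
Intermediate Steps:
E = 4 (E = 2*2 = 4)
l(f, A) = 4*A*(5 - f) (l(f, A) = (A*4)*(5 - f) = (4*A)*(5 - f) = 4*A*(5 - f))
v(189) + l(-53, -84) = -115 + 4*(-84)*(5 - 1*(-53)) = -115 + 4*(-84)*(5 + 53) = -115 + 4*(-84)*58 = -115 - 19488 = -19603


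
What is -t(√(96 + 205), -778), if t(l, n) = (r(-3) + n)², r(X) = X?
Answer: -609961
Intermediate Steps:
t(l, n) = (-3 + n)²
-t(√(96 + 205), -778) = -(-3 - 778)² = -1*(-781)² = -1*609961 = -609961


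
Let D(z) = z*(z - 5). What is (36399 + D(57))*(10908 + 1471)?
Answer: 487274577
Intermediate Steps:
D(z) = z*(-5 + z)
(36399 + D(57))*(10908 + 1471) = (36399 + 57*(-5 + 57))*(10908 + 1471) = (36399 + 57*52)*12379 = (36399 + 2964)*12379 = 39363*12379 = 487274577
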